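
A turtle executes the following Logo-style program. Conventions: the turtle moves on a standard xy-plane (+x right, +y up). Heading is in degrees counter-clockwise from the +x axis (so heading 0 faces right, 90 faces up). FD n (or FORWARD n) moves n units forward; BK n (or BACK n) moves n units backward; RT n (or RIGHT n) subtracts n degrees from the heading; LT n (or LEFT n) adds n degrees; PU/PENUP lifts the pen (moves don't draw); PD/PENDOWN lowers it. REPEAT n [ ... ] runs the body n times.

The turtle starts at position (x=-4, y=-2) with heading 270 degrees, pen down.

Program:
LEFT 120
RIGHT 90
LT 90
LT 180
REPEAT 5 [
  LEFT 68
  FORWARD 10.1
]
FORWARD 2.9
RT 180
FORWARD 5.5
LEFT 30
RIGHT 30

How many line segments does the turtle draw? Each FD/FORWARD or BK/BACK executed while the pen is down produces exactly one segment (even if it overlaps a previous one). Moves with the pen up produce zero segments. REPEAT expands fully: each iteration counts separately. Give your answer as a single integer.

Answer: 7

Derivation:
Executing turtle program step by step:
Start: pos=(-4,-2), heading=270, pen down
LT 120: heading 270 -> 30
RT 90: heading 30 -> 300
LT 90: heading 300 -> 30
LT 180: heading 30 -> 210
REPEAT 5 [
  -- iteration 1/5 --
  LT 68: heading 210 -> 278
  FD 10.1: (-4,-2) -> (-2.594,-12.002) [heading=278, draw]
  -- iteration 2/5 --
  LT 68: heading 278 -> 346
  FD 10.1: (-2.594,-12.002) -> (7.206,-14.445) [heading=346, draw]
  -- iteration 3/5 --
  LT 68: heading 346 -> 54
  FD 10.1: (7.206,-14.445) -> (13.142,-6.274) [heading=54, draw]
  -- iteration 4/5 --
  LT 68: heading 54 -> 122
  FD 10.1: (13.142,-6.274) -> (7.79,2.291) [heading=122, draw]
  -- iteration 5/5 --
  LT 68: heading 122 -> 190
  FD 10.1: (7.79,2.291) -> (-2.156,0.537) [heading=190, draw]
]
FD 2.9: (-2.156,0.537) -> (-5.012,0.034) [heading=190, draw]
RT 180: heading 190 -> 10
FD 5.5: (-5.012,0.034) -> (0.404,0.989) [heading=10, draw]
LT 30: heading 10 -> 40
RT 30: heading 40 -> 10
Final: pos=(0.404,0.989), heading=10, 7 segment(s) drawn
Segments drawn: 7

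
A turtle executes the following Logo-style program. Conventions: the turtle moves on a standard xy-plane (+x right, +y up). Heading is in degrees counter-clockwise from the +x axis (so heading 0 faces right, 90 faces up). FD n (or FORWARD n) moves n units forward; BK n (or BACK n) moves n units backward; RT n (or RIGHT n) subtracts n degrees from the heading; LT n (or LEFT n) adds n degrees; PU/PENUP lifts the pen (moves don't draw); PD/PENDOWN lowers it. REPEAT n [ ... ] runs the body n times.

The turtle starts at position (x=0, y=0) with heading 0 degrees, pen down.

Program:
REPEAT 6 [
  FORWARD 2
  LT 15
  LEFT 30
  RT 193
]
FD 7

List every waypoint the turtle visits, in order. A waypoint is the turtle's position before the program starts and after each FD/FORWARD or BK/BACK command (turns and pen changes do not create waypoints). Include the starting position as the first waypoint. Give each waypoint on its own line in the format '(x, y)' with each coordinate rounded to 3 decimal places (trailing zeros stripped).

Answer: (0, 0)
(2, 0)
(0.304, -1.06)
(1.181, 0.738)
(1.39, -1.251)
(0.158, 0.325)
(2.038, -0.359)
(-4.809, -1.815)

Derivation:
Executing turtle program step by step:
Start: pos=(0,0), heading=0, pen down
REPEAT 6 [
  -- iteration 1/6 --
  FD 2: (0,0) -> (2,0) [heading=0, draw]
  LT 15: heading 0 -> 15
  LT 30: heading 15 -> 45
  RT 193: heading 45 -> 212
  -- iteration 2/6 --
  FD 2: (2,0) -> (0.304,-1.06) [heading=212, draw]
  LT 15: heading 212 -> 227
  LT 30: heading 227 -> 257
  RT 193: heading 257 -> 64
  -- iteration 3/6 --
  FD 2: (0.304,-1.06) -> (1.181,0.738) [heading=64, draw]
  LT 15: heading 64 -> 79
  LT 30: heading 79 -> 109
  RT 193: heading 109 -> 276
  -- iteration 4/6 --
  FD 2: (1.181,0.738) -> (1.39,-1.251) [heading=276, draw]
  LT 15: heading 276 -> 291
  LT 30: heading 291 -> 321
  RT 193: heading 321 -> 128
  -- iteration 5/6 --
  FD 2: (1.39,-1.251) -> (0.158,0.325) [heading=128, draw]
  LT 15: heading 128 -> 143
  LT 30: heading 143 -> 173
  RT 193: heading 173 -> 340
  -- iteration 6/6 --
  FD 2: (0.158,0.325) -> (2.038,-0.359) [heading=340, draw]
  LT 15: heading 340 -> 355
  LT 30: heading 355 -> 25
  RT 193: heading 25 -> 192
]
FD 7: (2.038,-0.359) -> (-4.809,-1.815) [heading=192, draw]
Final: pos=(-4.809,-1.815), heading=192, 7 segment(s) drawn
Waypoints (8 total):
(0, 0)
(2, 0)
(0.304, -1.06)
(1.181, 0.738)
(1.39, -1.251)
(0.158, 0.325)
(2.038, -0.359)
(-4.809, -1.815)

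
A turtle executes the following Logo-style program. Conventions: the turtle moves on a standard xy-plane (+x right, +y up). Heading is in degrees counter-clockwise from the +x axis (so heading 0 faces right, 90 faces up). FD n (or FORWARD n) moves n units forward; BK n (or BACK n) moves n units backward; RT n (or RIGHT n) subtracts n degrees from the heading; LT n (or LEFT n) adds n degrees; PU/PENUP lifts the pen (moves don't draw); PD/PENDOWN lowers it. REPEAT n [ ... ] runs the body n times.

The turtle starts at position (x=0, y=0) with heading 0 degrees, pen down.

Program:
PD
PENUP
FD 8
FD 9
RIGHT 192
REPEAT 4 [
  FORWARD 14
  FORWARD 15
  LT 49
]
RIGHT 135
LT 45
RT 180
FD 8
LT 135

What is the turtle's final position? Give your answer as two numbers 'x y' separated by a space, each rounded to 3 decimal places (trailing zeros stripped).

Answer: -16.602 -52.878

Derivation:
Executing turtle program step by step:
Start: pos=(0,0), heading=0, pen down
PD: pen down
PU: pen up
FD 8: (0,0) -> (8,0) [heading=0, move]
FD 9: (8,0) -> (17,0) [heading=0, move]
RT 192: heading 0 -> 168
REPEAT 4 [
  -- iteration 1/4 --
  FD 14: (17,0) -> (3.306,2.911) [heading=168, move]
  FD 15: (3.306,2.911) -> (-11.366,6.029) [heading=168, move]
  LT 49: heading 168 -> 217
  -- iteration 2/4 --
  FD 14: (-11.366,6.029) -> (-22.547,-2.396) [heading=217, move]
  FD 15: (-22.547,-2.396) -> (-34.527,-11.423) [heading=217, move]
  LT 49: heading 217 -> 266
  -- iteration 3/4 --
  FD 14: (-34.527,-11.423) -> (-35.503,-25.389) [heading=266, move]
  FD 15: (-35.503,-25.389) -> (-36.55,-40.353) [heading=266, move]
  LT 49: heading 266 -> 315
  -- iteration 4/4 --
  FD 14: (-36.55,-40.353) -> (-26.65,-50.252) [heading=315, move]
  FD 15: (-26.65,-50.252) -> (-16.044,-60.859) [heading=315, move]
  LT 49: heading 315 -> 4
]
RT 135: heading 4 -> 229
LT 45: heading 229 -> 274
RT 180: heading 274 -> 94
FD 8: (-16.044,-60.859) -> (-16.602,-52.878) [heading=94, move]
LT 135: heading 94 -> 229
Final: pos=(-16.602,-52.878), heading=229, 0 segment(s) drawn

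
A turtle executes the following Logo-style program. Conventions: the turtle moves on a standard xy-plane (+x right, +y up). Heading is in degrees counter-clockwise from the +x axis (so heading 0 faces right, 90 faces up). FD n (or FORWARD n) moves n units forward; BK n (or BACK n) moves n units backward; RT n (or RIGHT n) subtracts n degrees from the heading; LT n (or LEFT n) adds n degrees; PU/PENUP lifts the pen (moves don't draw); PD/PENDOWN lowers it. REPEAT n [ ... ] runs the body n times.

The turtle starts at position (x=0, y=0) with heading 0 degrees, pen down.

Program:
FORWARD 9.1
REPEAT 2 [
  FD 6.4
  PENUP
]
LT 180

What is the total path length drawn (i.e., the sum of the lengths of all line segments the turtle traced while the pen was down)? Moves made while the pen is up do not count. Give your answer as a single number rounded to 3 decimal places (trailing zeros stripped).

Answer: 15.5

Derivation:
Executing turtle program step by step:
Start: pos=(0,0), heading=0, pen down
FD 9.1: (0,0) -> (9.1,0) [heading=0, draw]
REPEAT 2 [
  -- iteration 1/2 --
  FD 6.4: (9.1,0) -> (15.5,0) [heading=0, draw]
  PU: pen up
  -- iteration 2/2 --
  FD 6.4: (15.5,0) -> (21.9,0) [heading=0, move]
  PU: pen up
]
LT 180: heading 0 -> 180
Final: pos=(21.9,0), heading=180, 2 segment(s) drawn

Segment lengths:
  seg 1: (0,0) -> (9.1,0), length = 9.1
  seg 2: (9.1,0) -> (15.5,0), length = 6.4
Total = 15.5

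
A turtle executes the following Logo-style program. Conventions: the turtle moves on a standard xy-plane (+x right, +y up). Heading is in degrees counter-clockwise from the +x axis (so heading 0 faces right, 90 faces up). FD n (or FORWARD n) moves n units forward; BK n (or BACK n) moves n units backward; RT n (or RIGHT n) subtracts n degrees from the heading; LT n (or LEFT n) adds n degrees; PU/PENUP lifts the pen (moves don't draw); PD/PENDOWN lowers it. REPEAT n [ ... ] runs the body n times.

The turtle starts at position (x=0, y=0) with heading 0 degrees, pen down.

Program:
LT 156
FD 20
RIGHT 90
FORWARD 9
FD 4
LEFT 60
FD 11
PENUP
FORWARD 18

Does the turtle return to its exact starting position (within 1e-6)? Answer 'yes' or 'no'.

Answer: no

Derivation:
Executing turtle program step by step:
Start: pos=(0,0), heading=0, pen down
LT 156: heading 0 -> 156
FD 20: (0,0) -> (-18.271,8.135) [heading=156, draw]
RT 90: heading 156 -> 66
FD 9: (-18.271,8.135) -> (-14.61,16.357) [heading=66, draw]
FD 4: (-14.61,16.357) -> (-12.983,20.011) [heading=66, draw]
LT 60: heading 66 -> 126
FD 11: (-12.983,20.011) -> (-19.449,28.91) [heading=126, draw]
PU: pen up
FD 18: (-19.449,28.91) -> (-30.029,43.472) [heading=126, move]
Final: pos=(-30.029,43.472), heading=126, 4 segment(s) drawn

Start position: (0, 0)
Final position: (-30.029, 43.472)
Distance = 52.835; >= 1e-6 -> NOT closed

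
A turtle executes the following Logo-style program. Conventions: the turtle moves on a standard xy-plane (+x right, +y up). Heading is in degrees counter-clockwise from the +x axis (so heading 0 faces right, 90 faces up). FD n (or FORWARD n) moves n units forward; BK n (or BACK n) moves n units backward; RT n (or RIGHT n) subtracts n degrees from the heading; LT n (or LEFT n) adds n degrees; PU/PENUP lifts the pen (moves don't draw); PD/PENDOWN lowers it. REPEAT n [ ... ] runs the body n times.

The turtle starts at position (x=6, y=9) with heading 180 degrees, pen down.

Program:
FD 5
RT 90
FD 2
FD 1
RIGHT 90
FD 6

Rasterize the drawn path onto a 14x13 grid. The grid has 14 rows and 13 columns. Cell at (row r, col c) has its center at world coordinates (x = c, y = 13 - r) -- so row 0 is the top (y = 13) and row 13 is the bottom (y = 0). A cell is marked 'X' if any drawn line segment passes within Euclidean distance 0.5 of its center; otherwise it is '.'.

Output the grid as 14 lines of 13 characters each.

Answer: .............
.XXXXXXX.....
.X...........
.X...........
.XXXXXX......
.............
.............
.............
.............
.............
.............
.............
.............
.............

Derivation:
Segment 0: (6,9) -> (1,9)
Segment 1: (1,9) -> (1,11)
Segment 2: (1,11) -> (1,12)
Segment 3: (1,12) -> (7,12)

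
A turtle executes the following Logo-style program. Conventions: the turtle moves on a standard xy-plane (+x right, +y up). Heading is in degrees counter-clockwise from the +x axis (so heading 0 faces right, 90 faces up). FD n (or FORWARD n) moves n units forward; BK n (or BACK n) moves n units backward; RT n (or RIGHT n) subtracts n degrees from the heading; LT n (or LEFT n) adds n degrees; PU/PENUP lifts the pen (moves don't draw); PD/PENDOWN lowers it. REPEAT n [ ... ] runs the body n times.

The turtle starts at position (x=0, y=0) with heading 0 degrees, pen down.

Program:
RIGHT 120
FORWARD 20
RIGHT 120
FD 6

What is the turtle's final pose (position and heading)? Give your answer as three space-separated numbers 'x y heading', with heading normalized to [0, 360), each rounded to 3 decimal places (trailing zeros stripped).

Answer: -13 -12.124 120

Derivation:
Executing turtle program step by step:
Start: pos=(0,0), heading=0, pen down
RT 120: heading 0 -> 240
FD 20: (0,0) -> (-10,-17.321) [heading=240, draw]
RT 120: heading 240 -> 120
FD 6: (-10,-17.321) -> (-13,-12.124) [heading=120, draw]
Final: pos=(-13,-12.124), heading=120, 2 segment(s) drawn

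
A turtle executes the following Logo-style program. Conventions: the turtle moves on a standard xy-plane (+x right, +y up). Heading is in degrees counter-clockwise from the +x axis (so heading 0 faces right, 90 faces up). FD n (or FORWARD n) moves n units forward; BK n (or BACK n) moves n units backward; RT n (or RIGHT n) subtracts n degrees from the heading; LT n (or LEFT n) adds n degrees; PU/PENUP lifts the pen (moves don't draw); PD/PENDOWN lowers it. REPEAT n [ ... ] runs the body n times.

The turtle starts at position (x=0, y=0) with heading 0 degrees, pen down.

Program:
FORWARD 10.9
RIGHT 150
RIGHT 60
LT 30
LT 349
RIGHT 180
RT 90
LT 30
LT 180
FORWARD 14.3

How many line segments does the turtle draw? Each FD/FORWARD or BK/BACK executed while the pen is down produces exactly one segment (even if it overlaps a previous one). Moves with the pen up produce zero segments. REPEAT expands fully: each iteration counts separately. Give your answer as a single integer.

Answer: 2

Derivation:
Executing turtle program step by step:
Start: pos=(0,0), heading=0, pen down
FD 10.9: (0,0) -> (10.9,0) [heading=0, draw]
RT 150: heading 0 -> 210
RT 60: heading 210 -> 150
LT 30: heading 150 -> 180
LT 349: heading 180 -> 169
RT 180: heading 169 -> 349
RT 90: heading 349 -> 259
LT 30: heading 259 -> 289
LT 180: heading 289 -> 109
FD 14.3: (10.9,0) -> (6.244,13.521) [heading=109, draw]
Final: pos=(6.244,13.521), heading=109, 2 segment(s) drawn
Segments drawn: 2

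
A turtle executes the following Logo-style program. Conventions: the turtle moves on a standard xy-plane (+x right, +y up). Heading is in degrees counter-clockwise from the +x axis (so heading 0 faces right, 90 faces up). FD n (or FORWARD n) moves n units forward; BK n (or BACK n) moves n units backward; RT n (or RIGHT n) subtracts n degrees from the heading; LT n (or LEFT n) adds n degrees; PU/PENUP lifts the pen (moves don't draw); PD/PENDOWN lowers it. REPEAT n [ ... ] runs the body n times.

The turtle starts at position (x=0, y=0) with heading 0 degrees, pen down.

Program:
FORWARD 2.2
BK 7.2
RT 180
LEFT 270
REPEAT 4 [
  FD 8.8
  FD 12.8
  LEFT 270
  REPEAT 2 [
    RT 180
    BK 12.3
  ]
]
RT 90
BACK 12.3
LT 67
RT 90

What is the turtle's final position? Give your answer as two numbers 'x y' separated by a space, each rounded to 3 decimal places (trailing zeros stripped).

Answer: -17.3 0

Derivation:
Executing turtle program step by step:
Start: pos=(0,0), heading=0, pen down
FD 2.2: (0,0) -> (2.2,0) [heading=0, draw]
BK 7.2: (2.2,0) -> (-5,0) [heading=0, draw]
RT 180: heading 0 -> 180
LT 270: heading 180 -> 90
REPEAT 4 [
  -- iteration 1/4 --
  FD 8.8: (-5,0) -> (-5,8.8) [heading=90, draw]
  FD 12.8: (-5,8.8) -> (-5,21.6) [heading=90, draw]
  LT 270: heading 90 -> 0
  REPEAT 2 [
    -- iteration 1/2 --
    RT 180: heading 0 -> 180
    BK 12.3: (-5,21.6) -> (7.3,21.6) [heading=180, draw]
    -- iteration 2/2 --
    RT 180: heading 180 -> 0
    BK 12.3: (7.3,21.6) -> (-5,21.6) [heading=0, draw]
  ]
  -- iteration 2/4 --
  FD 8.8: (-5,21.6) -> (3.8,21.6) [heading=0, draw]
  FD 12.8: (3.8,21.6) -> (16.6,21.6) [heading=0, draw]
  LT 270: heading 0 -> 270
  REPEAT 2 [
    -- iteration 1/2 --
    RT 180: heading 270 -> 90
    BK 12.3: (16.6,21.6) -> (16.6,9.3) [heading=90, draw]
    -- iteration 2/2 --
    RT 180: heading 90 -> 270
    BK 12.3: (16.6,9.3) -> (16.6,21.6) [heading=270, draw]
  ]
  -- iteration 3/4 --
  FD 8.8: (16.6,21.6) -> (16.6,12.8) [heading=270, draw]
  FD 12.8: (16.6,12.8) -> (16.6,0) [heading=270, draw]
  LT 270: heading 270 -> 180
  REPEAT 2 [
    -- iteration 1/2 --
    RT 180: heading 180 -> 0
    BK 12.3: (16.6,0) -> (4.3,0) [heading=0, draw]
    -- iteration 2/2 --
    RT 180: heading 0 -> 180
    BK 12.3: (4.3,0) -> (16.6,0) [heading=180, draw]
  ]
  -- iteration 4/4 --
  FD 8.8: (16.6,0) -> (7.8,0) [heading=180, draw]
  FD 12.8: (7.8,0) -> (-5,0) [heading=180, draw]
  LT 270: heading 180 -> 90
  REPEAT 2 [
    -- iteration 1/2 --
    RT 180: heading 90 -> 270
    BK 12.3: (-5,0) -> (-5,12.3) [heading=270, draw]
    -- iteration 2/2 --
    RT 180: heading 270 -> 90
    BK 12.3: (-5,12.3) -> (-5,0) [heading=90, draw]
  ]
]
RT 90: heading 90 -> 0
BK 12.3: (-5,0) -> (-17.3,0) [heading=0, draw]
LT 67: heading 0 -> 67
RT 90: heading 67 -> 337
Final: pos=(-17.3,0), heading=337, 19 segment(s) drawn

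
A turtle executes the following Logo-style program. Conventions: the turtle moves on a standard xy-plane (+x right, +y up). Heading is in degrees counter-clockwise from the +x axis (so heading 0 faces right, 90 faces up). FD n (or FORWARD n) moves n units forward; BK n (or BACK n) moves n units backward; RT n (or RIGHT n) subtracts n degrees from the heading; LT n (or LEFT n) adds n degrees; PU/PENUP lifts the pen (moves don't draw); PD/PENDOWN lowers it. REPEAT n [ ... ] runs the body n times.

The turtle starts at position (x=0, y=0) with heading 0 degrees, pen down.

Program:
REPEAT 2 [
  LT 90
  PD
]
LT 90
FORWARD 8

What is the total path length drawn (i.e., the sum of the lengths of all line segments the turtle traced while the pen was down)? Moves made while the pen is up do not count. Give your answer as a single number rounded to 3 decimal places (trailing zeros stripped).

Executing turtle program step by step:
Start: pos=(0,0), heading=0, pen down
REPEAT 2 [
  -- iteration 1/2 --
  LT 90: heading 0 -> 90
  PD: pen down
  -- iteration 2/2 --
  LT 90: heading 90 -> 180
  PD: pen down
]
LT 90: heading 180 -> 270
FD 8: (0,0) -> (0,-8) [heading=270, draw]
Final: pos=(0,-8), heading=270, 1 segment(s) drawn

Segment lengths:
  seg 1: (0,0) -> (0,-8), length = 8
Total = 8

Answer: 8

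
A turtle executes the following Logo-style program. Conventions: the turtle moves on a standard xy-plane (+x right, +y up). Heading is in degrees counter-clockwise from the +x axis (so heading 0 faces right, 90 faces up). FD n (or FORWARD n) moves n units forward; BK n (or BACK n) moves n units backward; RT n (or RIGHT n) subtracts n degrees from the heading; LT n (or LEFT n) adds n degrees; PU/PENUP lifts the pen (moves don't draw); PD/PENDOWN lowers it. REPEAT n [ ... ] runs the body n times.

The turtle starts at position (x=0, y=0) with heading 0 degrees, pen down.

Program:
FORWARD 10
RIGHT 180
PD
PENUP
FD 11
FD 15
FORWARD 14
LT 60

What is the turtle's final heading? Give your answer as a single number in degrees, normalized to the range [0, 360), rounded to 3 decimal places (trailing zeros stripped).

Executing turtle program step by step:
Start: pos=(0,0), heading=0, pen down
FD 10: (0,0) -> (10,0) [heading=0, draw]
RT 180: heading 0 -> 180
PD: pen down
PU: pen up
FD 11: (10,0) -> (-1,0) [heading=180, move]
FD 15: (-1,0) -> (-16,0) [heading=180, move]
FD 14: (-16,0) -> (-30,0) [heading=180, move]
LT 60: heading 180 -> 240
Final: pos=(-30,0), heading=240, 1 segment(s) drawn

Answer: 240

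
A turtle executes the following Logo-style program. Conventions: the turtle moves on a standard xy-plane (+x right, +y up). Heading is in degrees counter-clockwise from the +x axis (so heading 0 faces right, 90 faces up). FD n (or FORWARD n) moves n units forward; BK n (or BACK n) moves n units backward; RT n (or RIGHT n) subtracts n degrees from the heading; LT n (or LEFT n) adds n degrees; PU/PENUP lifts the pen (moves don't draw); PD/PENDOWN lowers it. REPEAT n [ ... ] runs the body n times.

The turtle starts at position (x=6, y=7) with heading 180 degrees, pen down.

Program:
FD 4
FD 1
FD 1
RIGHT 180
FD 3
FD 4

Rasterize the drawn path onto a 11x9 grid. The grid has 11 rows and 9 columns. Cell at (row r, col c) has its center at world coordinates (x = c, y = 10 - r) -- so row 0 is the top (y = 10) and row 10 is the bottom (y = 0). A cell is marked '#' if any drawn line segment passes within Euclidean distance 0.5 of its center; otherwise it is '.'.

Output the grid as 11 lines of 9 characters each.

Answer: .........
.........
.........
########.
.........
.........
.........
.........
.........
.........
.........

Derivation:
Segment 0: (6,7) -> (2,7)
Segment 1: (2,7) -> (1,7)
Segment 2: (1,7) -> (0,7)
Segment 3: (0,7) -> (3,7)
Segment 4: (3,7) -> (7,7)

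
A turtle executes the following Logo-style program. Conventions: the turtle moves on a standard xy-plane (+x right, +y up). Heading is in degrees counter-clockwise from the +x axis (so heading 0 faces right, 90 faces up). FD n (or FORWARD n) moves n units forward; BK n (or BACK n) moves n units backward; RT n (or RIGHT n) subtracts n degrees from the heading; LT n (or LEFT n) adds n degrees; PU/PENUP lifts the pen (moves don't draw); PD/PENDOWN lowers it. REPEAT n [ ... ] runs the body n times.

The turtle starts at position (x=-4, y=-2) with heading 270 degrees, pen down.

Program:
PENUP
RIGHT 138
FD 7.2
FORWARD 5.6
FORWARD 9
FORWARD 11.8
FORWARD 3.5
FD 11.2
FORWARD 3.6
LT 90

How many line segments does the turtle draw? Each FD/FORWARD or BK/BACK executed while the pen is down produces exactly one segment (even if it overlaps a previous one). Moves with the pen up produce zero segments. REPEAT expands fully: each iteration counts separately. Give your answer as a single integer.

Executing turtle program step by step:
Start: pos=(-4,-2), heading=270, pen down
PU: pen up
RT 138: heading 270 -> 132
FD 7.2: (-4,-2) -> (-8.818,3.351) [heading=132, move]
FD 5.6: (-8.818,3.351) -> (-12.565,7.512) [heading=132, move]
FD 9: (-12.565,7.512) -> (-18.587,14.201) [heading=132, move]
FD 11.8: (-18.587,14.201) -> (-26.483,22.97) [heading=132, move]
FD 3.5: (-26.483,22.97) -> (-28.825,25.571) [heading=132, move]
FD 11.2: (-28.825,25.571) -> (-36.319,33.894) [heading=132, move]
FD 3.6: (-36.319,33.894) -> (-38.728,36.569) [heading=132, move]
LT 90: heading 132 -> 222
Final: pos=(-38.728,36.569), heading=222, 0 segment(s) drawn
Segments drawn: 0

Answer: 0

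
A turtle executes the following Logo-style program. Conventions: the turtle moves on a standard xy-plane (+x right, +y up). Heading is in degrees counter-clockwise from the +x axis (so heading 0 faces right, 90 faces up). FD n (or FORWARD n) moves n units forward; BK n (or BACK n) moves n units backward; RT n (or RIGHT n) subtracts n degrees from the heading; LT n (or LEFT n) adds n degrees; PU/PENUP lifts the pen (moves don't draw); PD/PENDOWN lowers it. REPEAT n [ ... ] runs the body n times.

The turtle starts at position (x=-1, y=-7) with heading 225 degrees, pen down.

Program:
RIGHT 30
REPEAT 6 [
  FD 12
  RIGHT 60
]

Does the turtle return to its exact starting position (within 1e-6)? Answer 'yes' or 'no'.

Answer: yes

Derivation:
Executing turtle program step by step:
Start: pos=(-1,-7), heading=225, pen down
RT 30: heading 225 -> 195
REPEAT 6 [
  -- iteration 1/6 --
  FD 12: (-1,-7) -> (-12.591,-10.106) [heading=195, draw]
  RT 60: heading 195 -> 135
  -- iteration 2/6 --
  FD 12: (-12.591,-10.106) -> (-21.076,-1.621) [heading=135, draw]
  RT 60: heading 135 -> 75
  -- iteration 3/6 --
  FD 12: (-21.076,-1.621) -> (-17.971,9.971) [heading=75, draw]
  RT 60: heading 75 -> 15
  -- iteration 4/6 --
  FD 12: (-17.971,9.971) -> (-6.379,13.076) [heading=15, draw]
  RT 60: heading 15 -> 315
  -- iteration 5/6 --
  FD 12: (-6.379,13.076) -> (2.106,4.591) [heading=315, draw]
  RT 60: heading 315 -> 255
  -- iteration 6/6 --
  FD 12: (2.106,4.591) -> (-1,-7) [heading=255, draw]
  RT 60: heading 255 -> 195
]
Final: pos=(-1,-7), heading=195, 6 segment(s) drawn

Start position: (-1, -7)
Final position: (-1, -7)
Distance = 0; < 1e-6 -> CLOSED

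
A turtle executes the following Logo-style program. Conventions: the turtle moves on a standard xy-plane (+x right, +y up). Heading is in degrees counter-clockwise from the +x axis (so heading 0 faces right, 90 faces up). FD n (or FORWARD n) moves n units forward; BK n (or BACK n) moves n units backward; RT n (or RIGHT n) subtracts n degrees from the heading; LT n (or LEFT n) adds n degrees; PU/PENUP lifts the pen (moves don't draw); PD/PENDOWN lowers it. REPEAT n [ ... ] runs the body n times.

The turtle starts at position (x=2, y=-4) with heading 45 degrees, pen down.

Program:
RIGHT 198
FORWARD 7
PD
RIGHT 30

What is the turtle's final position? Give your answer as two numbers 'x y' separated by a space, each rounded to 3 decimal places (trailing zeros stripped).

Answer: -4.237 -7.178

Derivation:
Executing turtle program step by step:
Start: pos=(2,-4), heading=45, pen down
RT 198: heading 45 -> 207
FD 7: (2,-4) -> (-4.237,-7.178) [heading=207, draw]
PD: pen down
RT 30: heading 207 -> 177
Final: pos=(-4.237,-7.178), heading=177, 1 segment(s) drawn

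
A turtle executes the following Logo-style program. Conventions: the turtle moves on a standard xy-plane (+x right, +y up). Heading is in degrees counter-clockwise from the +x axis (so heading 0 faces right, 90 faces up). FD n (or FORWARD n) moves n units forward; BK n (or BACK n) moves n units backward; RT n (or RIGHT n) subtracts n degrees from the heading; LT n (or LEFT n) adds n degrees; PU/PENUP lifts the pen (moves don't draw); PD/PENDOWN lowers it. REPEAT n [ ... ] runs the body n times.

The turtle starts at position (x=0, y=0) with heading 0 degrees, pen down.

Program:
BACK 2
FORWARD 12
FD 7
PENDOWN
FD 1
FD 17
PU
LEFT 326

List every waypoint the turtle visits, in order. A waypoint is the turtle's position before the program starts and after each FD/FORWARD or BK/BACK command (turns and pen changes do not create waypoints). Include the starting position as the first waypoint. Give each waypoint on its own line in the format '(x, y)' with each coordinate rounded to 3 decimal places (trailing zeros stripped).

Executing turtle program step by step:
Start: pos=(0,0), heading=0, pen down
BK 2: (0,0) -> (-2,0) [heading=0, draw]
FD 12: (-2,0) -> (10,0) [heading=0, draw]
FD 7: (10,0) -> (17,0) [heading=0, draw]
PD: pen down
FD 1: (17,0) -> (18,0) [heading=0, draw]
FD 17: (18,0) -> (35,0) [heading=0, draw]
PU: pen up
LT 326: heading 0 -> 326
Final: pos=(35,0), heading=326, 5 segment(s) drawn
Waypoints (6 total):
(0, 0)
(-2, 0)
(10, 0)
(17, 0)
(18, 0)
(35, 0)

Answer: (0, 0)
(-2, 0)
(10, 0)
(17, 0)
(18, 0)
(35, 0)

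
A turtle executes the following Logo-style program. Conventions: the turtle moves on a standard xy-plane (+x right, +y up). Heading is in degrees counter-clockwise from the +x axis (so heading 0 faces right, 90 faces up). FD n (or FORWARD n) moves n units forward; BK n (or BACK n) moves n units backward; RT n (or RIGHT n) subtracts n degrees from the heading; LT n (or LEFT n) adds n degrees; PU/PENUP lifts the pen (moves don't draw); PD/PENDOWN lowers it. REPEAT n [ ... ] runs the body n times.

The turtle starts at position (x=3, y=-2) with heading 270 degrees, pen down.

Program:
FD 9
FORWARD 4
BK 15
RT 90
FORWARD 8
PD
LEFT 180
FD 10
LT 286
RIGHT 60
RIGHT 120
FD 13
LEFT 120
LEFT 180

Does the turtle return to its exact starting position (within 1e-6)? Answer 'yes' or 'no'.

Executing turtle program step by step:
Start: pos=(3,-2), heading=270, pen down
FD 9: (3,-2) -> (3,-11) [heading=270, draw]
FD 4: (3,-11) -> (3,-15) [heading=270, draw]
BK 15: (3,-15) -> (3,0) [heading=270, draw]
RT 90: heading 270 -> 180
FD 8: (3,0) -> (-5,0) [heading=180, draw]
PD: pen down
LT 180: heading 180 -> 0
FD 10: (-5,0) -> (5,0) [heading=0, draw]
LT 286: heading 0 -> 286
RT 60: heading 286 -> 226
RT 120: heading 226 -> 106
FD 13: (5,0) -> (1.417,12.496) [heading=106, draw]
LT 120: heading 106 -> 226
LT 180: heading 226 -> 46
Final: pos=(1.417,12.496), heading=46, 6 segment(s) drawn

Start position: (3, -2)
Final position: (1.417, 12.496)
Distance = 14.583; >= 1e-6 -> NOT closed

Answer: no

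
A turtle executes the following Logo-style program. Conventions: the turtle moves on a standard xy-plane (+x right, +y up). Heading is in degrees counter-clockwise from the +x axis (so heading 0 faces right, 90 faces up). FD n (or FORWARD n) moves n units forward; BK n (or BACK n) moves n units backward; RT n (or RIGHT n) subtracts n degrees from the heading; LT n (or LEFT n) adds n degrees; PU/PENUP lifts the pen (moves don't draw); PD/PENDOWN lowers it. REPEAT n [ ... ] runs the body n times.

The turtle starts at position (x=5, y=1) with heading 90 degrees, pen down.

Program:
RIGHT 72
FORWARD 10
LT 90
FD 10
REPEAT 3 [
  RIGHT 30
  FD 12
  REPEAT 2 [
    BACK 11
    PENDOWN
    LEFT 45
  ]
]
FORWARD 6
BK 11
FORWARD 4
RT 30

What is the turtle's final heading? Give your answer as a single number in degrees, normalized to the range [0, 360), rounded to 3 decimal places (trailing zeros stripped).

Answer: 258

Derivation:
Executing turtle program step by step:
Start: pos=(5,1), heading=90, pen down
RT 72: heading 90 -> 18
FD 10: (5,1) -> (14.511,4.09) [heading=18, draw]
LT 90: heading 18 -> 108
FD 10: (14.511,4.09) -> (11.42,13.601) [heading=108, draw]
REPEAT 3 [
  -- iteration 1/3 --
  RT 30: heading 108 -> 78
  FD 12: (11.42,13.601) -> (13.915,25.339) [heading=78, draw]
  REPEAT 2 [
    -- iteration 1/2 --
    BK 11: (13.915,25.339) -> (11.628,14.579) [heading=78, draw]
    PD: pen down
    LT 45: heading 78 -> 123
    -- iteration 2/2 --
    BK 11: (11.628,14.579) -> (17.619,5.354) [heading=123, draw]
    PD: pen down
    LT 45: heading 123 -> 168
  ]
  -- iteration 2/3 --
  RT 30: heading 168 -> 138
  FD 12: (17.619,5.354) -> (8.702,13.383) [heading=138, draw]
  REPEAT 2 [
    -- iteration 1/2 --
    BK 11: (8.702,13.383) -> (16.876,6.023) [heading=138, draw]
    PD: pen down
    LT 45: heading 138 -> 183
    -- iteration 2/2 --
    BK 11: (16.876,6.023) -> (27.861,6.598) [heading=183, draw]
    PD: pen down
    LT 45: heading 183 -> 228
  ]
  -- iteration 3/3 --
  RT 30: heading 228 -> 198
  FD 12: (27.861,6.598) -> (16.448,2.89) [heading=198, draw]
  REPEAT 2 [
    -- iteration 1/2 --
    BK 11: (16.448,2.89) -> (26.91,6.289) [heading=198, draw]
    PD: pen down
    LT 45: heading 198 -> 243
    -- iteration 2/2 --
    BK 11: (26.91,6.289) -> (31.904,16.09) [heading=243, draw]
    PD: pen down
    LT 45: heading 243 -> 288
  ]
]
FD 6: (31.904,16.09) -> (33.758,10.384) [heading=288, draw]
BK 11: (33.758,10.384) -> (30.359,20.846) [heading=288, draw]
FD 4: (30.359,20.846) -> (31.595,17.041) [heading=288, draw]
RT 30: heading 288 -> 258
Final: pos=(31.595,17.041), heading=258, 14 segment(s) drawn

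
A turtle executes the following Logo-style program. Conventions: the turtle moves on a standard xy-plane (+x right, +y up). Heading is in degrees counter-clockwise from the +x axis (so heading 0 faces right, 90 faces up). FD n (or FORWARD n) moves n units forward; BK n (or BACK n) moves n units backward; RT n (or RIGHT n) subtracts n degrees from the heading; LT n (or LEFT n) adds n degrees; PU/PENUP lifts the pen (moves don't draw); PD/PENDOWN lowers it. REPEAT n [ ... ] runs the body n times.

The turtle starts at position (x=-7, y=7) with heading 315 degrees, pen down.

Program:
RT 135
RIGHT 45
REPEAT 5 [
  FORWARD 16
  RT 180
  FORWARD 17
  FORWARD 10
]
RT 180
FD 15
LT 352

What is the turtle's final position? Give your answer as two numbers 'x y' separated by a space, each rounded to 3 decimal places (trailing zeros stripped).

Executing turtle program step by step:
Start: pos=(-7,7), heading=315, pen down
RT 135: heading 315 -> 180
RT 45: heading 180 -> 135
REPEAT 5 [
  -- iteration 1/5 --
  FD 16: (-7,7) -> (-18.314,18.314) [heading=135, draw]
  RT 180: heading 135 -> 315
  FD 17: (-18.314,18.314) -> (-6.293,6.293) [heading=315, draw]
  FD 10: (-6.293,6.293) -> (0.778,-0.778) [heading=315, draw]
  -- iteration 2/5 --
  FD 16: (0.778,-0.778) -> (12.092,-12.092) [heading=315, draw]
  RT 180: heading 315 -> 135
  FD 17: (12.092,-12.092) -> (0.071,-0.071) [heading=135, draw]
  FD 10: (0.071,-0.071) -> (-7,7) [heading=135, draw]
  -- iteration 3/5 --
  FD 16: (-7,7) -> (-18.314,18.314) [heading=135, draw]
  RT 180: heading 135 -> 315
  FD 17: (-18.314,18.314) -> (-6.293,6.293) [heading=315, draw]
  FD 10: (-6.293,6.293) -> (0.778,-0.778) [heading=315, draw]
  -- iteration 4/5 --
  FD 16: (0.778,-0.778) -> (12.092,-12.092) [heading=315, draw]
  RT 180: heading 315 -> 135
  FD 17: (12.092,-12.092) -> (0.071,-0.071) [heading=135, draw]
  FD 10: (0.071,-0.071) -> (-7,7) [heading=135, draw]
  -- iteration 5/5 --
  FD 16: (-7,7) -> (-18.314,18.314) [heading=135, draw]
  RT 180: heading 135 -> 315
  FD 17: (-18.314,18.314) -> (-6.293,6.293) [heading=315, draw]
  FD 10: (-6.293,6.293) -> (0.778,-0.778) [heading=315, draw]
]
RT 180: heading 315 -> 135
FD 15: (0.778,-0.778) -> (-9.828,9.828) [heading=135, draw]
LT 352: heading 135 -> 127
Final: pos=(-9.828,9.828), heading=127, 16 segment(s) drawn

Answer: -9.828 9.828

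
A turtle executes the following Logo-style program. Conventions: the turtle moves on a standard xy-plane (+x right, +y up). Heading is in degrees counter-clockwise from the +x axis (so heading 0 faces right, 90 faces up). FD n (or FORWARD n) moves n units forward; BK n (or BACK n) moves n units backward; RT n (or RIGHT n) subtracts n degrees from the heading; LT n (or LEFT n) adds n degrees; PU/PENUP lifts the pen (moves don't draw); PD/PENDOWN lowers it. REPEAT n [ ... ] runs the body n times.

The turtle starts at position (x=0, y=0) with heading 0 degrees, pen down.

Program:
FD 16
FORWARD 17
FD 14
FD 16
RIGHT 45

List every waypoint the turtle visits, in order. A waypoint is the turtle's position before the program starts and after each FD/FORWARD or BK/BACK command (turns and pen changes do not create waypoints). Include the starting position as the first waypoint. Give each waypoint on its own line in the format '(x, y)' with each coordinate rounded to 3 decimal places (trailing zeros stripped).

Executing turtle program step by step:
Start: pos=(0,0), heading=0, pen down
FD 16: (0,0) -> (16,0) [heading=0, draw]
FD 17: (16,0) -> (33,0) [heading=0, draw]
FD 14: (33,0) -> (47,0) [heading=0, draw]
FD 16: (47,0) -> (63,0) [heading=0, draw]
RT 45: heading 0 -> 315
Final: pos=(63,0), heading=315, 4 segment(s) drawn
Waypoints (5 total):
(0, 0)
(16, 0)
(33, 0)
(47, 0)
(63, 0)

Answer: (0, 0)
(16, 0)
(33, 0)
(47, 0)
(63, 0)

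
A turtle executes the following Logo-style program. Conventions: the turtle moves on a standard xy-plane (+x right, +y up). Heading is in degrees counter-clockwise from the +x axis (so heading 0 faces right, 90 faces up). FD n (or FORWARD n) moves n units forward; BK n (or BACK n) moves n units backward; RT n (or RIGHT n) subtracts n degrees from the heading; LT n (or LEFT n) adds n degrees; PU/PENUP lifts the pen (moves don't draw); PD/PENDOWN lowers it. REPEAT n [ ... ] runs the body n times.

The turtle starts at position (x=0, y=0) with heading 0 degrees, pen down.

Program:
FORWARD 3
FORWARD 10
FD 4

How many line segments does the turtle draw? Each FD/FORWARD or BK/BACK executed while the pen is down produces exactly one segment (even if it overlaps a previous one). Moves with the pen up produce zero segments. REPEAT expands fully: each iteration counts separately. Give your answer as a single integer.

Executing turtle program step by step:
Start: pos=(0,0), heading=0, pen down
FD 3: (0,0) -> (3,0) [heading=0, draw]
FD 10: (3,0) -> (13,0) [heading=0, draw]
FD 4: (13,0) -> (17,0) [heading=0, draw]
Final: pos=(17,0), heading=0, 3 segment(s) drawn
Segments drawn: 3

Answer: 3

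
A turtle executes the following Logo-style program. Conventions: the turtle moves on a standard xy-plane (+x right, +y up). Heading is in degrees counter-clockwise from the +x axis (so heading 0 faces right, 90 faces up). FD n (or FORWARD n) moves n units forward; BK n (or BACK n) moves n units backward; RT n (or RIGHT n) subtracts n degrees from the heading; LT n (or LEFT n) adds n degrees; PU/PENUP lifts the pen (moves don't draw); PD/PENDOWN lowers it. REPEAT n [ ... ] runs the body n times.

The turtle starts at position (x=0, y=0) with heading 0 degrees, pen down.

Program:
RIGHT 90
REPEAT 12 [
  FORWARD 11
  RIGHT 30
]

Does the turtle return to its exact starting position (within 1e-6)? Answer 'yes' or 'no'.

Answer: yes

Derivation:
Executing turtle program step by step:
Start: pos=(0,0), heading=0, pen down
RT 90: heading 0 -> 270
REPEAT 12 [
  -- iteration 1/12 --
  FD 11: (0,0) -> (0,-11) [heading=270, draw]
  RT 30: heading 270 -> 240
  -- iteration 2/12 --
  FD 11: (0,-11) -> (-5.5,-20.526) [heading=240, draw]
  RT 30: heading 240 -> 210
  -- iteration 3/12 --
  FD 11: (-5.5,-20.526) -> (-15.026,-26.026) [heading=210, draw]
  RT 30: heading 210 -> 180
  -- iteration 4/12 --
  FD 11: (-15.026,-26.026) -> (-26.026,-26.026) [heading=180, draw]
  RT 30: heading 180 -> 150
  -- iteration 5/12 --
  FD 11: (-26.026,-26.026) -> (-35.553,-20.526) [heading=150, draw]
  RT 30: heading 150 -> 120
  -- iteration 6/12 --
  FD 11: (-35.553,-20.526) -> (-41.053,-11) [heading=120, draw]
  RT 30: heading 120 -> 90
  -- iteration 7/12 --
  FD 11: (-41.053,-11) -> (-41.053,0) [heading=90, draw]
  RT 30: heading 90 -> 60
  -- iteration 8/12 --
  FD 11: (-41.053,0) -> (-35.553,9.526) [heading=60, draw]
  RT 30: heading 60 -> 30
  -- iteration 9/12 --
  FD 11: (-35.553,9.526) -> (-26.026,15.026) [heading=30, draw]
  RT 30: heading 30 -> 0
  -- iteration 10/12 --
  FD 11: (-26.026,15.026) -> (-15.026,15.026) [heading=0, draw]
  RT 30: heading 0 -> 330
  -- iteration 11/12 --
  FD 11: (-15.026,15.026) -> (-5.5,9.526) [heading=330, draw]
  RT 30: heading 330 -> 300
  -- iteration 12/12 --
  FD 11: (-5.5,9.526) -> (0,0) [heading=300, draw]
  RT 30: heading 300 -> 270
]
Final: pos=(0,0), heading=270, 12 segment(s) drawn

Start position: (0, 0)
Final position: (0, 0)
Distance = 0; < 1e-6 -> CLOSED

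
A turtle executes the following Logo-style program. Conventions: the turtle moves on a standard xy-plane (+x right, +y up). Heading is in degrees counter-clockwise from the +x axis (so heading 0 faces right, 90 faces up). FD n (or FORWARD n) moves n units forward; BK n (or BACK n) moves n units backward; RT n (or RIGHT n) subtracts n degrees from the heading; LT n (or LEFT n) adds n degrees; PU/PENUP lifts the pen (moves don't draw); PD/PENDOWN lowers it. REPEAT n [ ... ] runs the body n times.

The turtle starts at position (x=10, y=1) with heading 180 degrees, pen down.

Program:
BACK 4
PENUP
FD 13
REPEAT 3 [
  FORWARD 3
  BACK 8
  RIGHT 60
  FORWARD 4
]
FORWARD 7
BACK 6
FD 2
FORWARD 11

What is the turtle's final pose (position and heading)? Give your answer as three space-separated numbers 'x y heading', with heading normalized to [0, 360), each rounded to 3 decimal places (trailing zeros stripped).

Answer: 24 -0.732 0

Derivation:
Executing turtle program step by step:
Start: pos=(10,1), heading=180, pen down
BK 4: (10,1) -> (14,1) [heading=180, draw]
PU: pen up
FD 13: (14,1) -> (1,1) [heading=180, move]
REPEAT 3 [
  -- iteration 1/3 --
  FD 3: (1,1) -> (-2,1) [heading=180, move]
  BK 8: (-2,1) -> (6,1) [heading=180, move]
  RT 60: heading 180 -> 120
  FD 4: (6,1) -> (4,4.464) [heading=120, move]
  -- iteration 2/3 --
  FD 3: (4,4.464) -> (2.5,7.062) [heading=120, move]
  BK 8: (2.5,7.062) -> (6.5,0.134) [heading=120, move]
  RT 60: heading 120 -> 60
  FD 4: (6.5,0.134) -> (8.5,3.598) [heading=60, move]
  -- iteration 3/3 --
  FD 3: (8.5,3.598) -> (10,6.196) [heading=60, move]
  BK 8: (10,6.196) -> (6,-0.732) [heading=60, move]
  RT 60: heading 60 -> 0
  FD 4: (6,-0.732) -> (10,-0.732) [heading=0, move]
]
FD 7: (10,-0.732) -> (17,-0.732) [heading=0, move]
BK 6: (17,-0.732) -> (11,-0.732) [heading=0, move]
FD 2: (11,-0.732) -> (13,-0.732) [heading=0, move]
FD 11: (13,-0.732) -> (24,-0.732) [heading=0, move]
Final: pos=(24,-0.732), heading=0, 1 segment(s) drawn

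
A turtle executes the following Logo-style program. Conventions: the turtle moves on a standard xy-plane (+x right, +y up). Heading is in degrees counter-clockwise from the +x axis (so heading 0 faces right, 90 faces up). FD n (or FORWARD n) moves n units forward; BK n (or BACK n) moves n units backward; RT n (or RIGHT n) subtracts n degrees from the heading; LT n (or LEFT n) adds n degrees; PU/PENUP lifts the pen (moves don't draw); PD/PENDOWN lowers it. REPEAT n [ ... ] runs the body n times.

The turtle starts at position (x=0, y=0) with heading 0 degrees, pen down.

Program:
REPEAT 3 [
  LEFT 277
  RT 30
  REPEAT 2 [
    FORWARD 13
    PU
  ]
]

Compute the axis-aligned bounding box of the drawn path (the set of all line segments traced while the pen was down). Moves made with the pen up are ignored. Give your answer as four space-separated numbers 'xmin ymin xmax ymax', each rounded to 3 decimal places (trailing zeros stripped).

Answer: -5.08 -11.967 0 0

Derivation:
Executing turtle program step by step:
Start: pos=(0,0), heading=0, pen down
REPEAT 3 [
  -- iteration 1/3 --
  LT 277: heading 0 -> 277
  RT 30: heading 277 -> 247
  REPEAT 2 [
    -- iteration 1/2 --
    FD 13: (0,0) -> (-5.08,-11.967) [heading=247, draw]
    PU: pen up
    -- iteration 2/2 --
    FD 13: (-5.08,-11.967) -> (-10.159,-23.933) [heading=247, move]
    PU: pen up
  ]
  -- iteration 2/3 --
  LT 277: heading 247 -> 164
  RT 30: heading 164 -> 134
  REPEAT 2 [
    -- iteration 1/2 --
    FD 13: (-10.159,-23.933) -> (-19.19,-14.582) [heading=134, move]
    PU: pen up
    -- iteration 2/2 --
    FD 13: (-19.19,-14.582) -> (-28.22,-5.23) [heading=134, move]
    PU: pen up
  ]
  -- iteration 3/3 --
  LT 277: heading 134 -> 51
  RT 30: heading 51 -> 21
  REPEAT 2 [
    -- iteration 1/2 --
    FD 13: (-28.22,-5.23) -> (-16.084,-0.572) [heading=21, move]
    PU: pen up
    -- iteration 2/2 --
    FD 13: (-16.084,-0.572) -> (-3.947,4.087) [heading=21, move]
    PU: pen up
  ]
]
Final: pos=(-3.947,4.087), heading=21, 1 segment(s) drawn

Segment endpoints: x in {-5.08, 0}, y in {-11.967, 0}
xmin=-5.08, ymin=-11.967, xmax=0, ymax=0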